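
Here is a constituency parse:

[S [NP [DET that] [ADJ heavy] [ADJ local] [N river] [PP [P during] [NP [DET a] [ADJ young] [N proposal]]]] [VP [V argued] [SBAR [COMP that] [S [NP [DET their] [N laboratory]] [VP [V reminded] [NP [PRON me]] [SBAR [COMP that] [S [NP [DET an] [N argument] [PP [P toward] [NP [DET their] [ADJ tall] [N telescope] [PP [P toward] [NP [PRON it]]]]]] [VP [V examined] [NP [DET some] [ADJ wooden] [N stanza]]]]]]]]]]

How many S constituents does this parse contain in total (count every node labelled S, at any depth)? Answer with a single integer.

Scanning left to right, an opening `[S` appears at word positions 1, 11, 16 — 3 in total.

3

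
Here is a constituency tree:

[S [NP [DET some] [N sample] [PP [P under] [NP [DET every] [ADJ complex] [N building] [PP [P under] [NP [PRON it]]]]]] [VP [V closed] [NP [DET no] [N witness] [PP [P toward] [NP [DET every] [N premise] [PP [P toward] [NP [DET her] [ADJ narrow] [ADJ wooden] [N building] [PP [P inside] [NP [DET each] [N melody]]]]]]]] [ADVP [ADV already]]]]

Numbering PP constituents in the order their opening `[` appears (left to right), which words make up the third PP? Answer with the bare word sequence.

The PP opening brackets appear, in order, over: "under every complex building under it"; "under it"; "toward every premise toward her narrow wooden building inside each melody"; "toward her narrow wooden building inside each melody"; "inside each melody". The third one spans "toward every premise toward her narrow wooden building inside each melody".

toward every premise toward her narrow wooden building inside each melody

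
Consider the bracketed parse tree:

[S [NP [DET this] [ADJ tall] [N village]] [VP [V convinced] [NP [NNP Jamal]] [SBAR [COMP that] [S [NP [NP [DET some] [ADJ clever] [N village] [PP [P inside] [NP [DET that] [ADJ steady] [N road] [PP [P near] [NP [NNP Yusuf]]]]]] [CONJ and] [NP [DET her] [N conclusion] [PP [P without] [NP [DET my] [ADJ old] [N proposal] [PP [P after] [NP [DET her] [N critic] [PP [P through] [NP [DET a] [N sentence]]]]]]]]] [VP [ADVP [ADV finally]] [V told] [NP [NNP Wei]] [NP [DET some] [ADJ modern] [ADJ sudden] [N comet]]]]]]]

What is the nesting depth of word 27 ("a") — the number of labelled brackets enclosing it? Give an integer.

13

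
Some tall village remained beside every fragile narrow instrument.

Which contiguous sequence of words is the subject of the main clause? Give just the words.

some tall village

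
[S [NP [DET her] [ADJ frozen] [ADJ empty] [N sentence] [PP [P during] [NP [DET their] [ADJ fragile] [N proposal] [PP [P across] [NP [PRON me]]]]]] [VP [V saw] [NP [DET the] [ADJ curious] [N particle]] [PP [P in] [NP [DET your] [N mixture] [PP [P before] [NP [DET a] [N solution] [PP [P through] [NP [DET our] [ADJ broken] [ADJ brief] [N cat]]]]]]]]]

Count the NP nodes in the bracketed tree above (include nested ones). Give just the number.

7

Listing each NP by its span: [NP her frozen empty sentence during their fragile proposal across me]; [NP their fragile proposal across me]; [NP me]; [NP the curious particle]; [NP your mixture before a solution through our broken brief cat]; [NP a solution through our broken brief cat] … — that makes 7.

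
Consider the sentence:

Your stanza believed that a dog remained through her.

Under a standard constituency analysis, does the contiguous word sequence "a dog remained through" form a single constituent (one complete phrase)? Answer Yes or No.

The smallest constituent containing the whole sequence is the clause [S a dog remained through her], but the sequence is only part of it — it straddles the boundary between noun phrase "a dog" and verb phrase "remained through her".

No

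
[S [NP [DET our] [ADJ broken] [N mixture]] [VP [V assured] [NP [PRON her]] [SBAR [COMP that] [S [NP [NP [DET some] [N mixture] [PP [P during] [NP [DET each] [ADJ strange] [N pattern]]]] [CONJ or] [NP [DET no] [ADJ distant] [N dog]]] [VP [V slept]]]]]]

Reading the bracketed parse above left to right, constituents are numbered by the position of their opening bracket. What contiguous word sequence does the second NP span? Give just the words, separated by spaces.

In left-to-right order the NP constituents are "our broken mixture"; "her"; "some mixture during each strange pattern or no distant dog"; "some mixture during each strange pattern"; "each strange pattern"; "no distant dog". Number 2 is "her".

her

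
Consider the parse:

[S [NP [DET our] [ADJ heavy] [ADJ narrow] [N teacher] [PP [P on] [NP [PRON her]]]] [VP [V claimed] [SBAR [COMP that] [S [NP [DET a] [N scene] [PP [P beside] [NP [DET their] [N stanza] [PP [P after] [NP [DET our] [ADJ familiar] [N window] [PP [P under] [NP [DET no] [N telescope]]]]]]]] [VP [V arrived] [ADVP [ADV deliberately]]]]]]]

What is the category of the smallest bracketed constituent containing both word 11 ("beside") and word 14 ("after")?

PP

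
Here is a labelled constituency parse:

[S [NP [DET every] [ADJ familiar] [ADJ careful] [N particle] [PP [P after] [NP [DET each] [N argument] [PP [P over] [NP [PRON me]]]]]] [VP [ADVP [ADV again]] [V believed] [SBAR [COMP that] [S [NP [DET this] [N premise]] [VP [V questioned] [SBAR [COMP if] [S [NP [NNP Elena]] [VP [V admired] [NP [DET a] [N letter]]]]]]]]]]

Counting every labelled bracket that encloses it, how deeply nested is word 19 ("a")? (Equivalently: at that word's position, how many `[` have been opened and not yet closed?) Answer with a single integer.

10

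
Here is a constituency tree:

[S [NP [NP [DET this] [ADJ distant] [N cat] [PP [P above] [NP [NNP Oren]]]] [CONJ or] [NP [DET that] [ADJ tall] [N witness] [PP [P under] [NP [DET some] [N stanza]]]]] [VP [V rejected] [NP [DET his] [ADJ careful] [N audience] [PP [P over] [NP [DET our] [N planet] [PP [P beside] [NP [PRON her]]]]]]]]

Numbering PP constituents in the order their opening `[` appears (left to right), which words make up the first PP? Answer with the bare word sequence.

Opening `[PP` markers occur at word positions 4, 10, 17, 20; the first of these opens the constituent [PP above Oren].

above Oren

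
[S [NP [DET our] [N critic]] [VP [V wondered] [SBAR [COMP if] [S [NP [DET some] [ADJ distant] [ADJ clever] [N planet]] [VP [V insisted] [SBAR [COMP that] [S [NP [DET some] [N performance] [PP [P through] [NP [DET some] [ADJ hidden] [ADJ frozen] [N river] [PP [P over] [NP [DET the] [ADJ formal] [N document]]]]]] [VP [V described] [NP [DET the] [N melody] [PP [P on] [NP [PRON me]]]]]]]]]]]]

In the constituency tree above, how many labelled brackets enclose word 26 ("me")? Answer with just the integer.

The word sits inside PRON, which is inside NP, inside PP, inside NP, inside VP, inside S, inside SBAR, inside VP, inside S, inside SBAR, inside VP, inside S — 12 brackets in all.

12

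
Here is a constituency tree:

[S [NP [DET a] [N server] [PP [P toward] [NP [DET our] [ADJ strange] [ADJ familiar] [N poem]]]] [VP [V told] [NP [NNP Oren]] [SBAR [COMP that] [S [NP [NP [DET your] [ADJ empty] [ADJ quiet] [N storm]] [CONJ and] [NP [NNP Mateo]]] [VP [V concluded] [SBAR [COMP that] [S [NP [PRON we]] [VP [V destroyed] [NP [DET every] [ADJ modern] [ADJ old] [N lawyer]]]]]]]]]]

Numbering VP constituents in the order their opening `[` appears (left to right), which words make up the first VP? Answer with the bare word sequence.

told Oren that your empty quiet storm and Mateo concluded that we destroyed every modern old lawyer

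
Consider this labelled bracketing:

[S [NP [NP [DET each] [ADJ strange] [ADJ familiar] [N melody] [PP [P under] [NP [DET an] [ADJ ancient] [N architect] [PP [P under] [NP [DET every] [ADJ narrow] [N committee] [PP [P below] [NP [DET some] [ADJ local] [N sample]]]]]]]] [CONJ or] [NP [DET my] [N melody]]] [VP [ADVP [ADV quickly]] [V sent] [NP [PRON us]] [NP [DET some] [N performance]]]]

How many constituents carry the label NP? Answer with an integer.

8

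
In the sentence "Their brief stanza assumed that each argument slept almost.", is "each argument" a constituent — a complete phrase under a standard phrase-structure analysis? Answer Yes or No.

These words form the whole noun phrase headed by "argument", so yes — one constituent.

Yes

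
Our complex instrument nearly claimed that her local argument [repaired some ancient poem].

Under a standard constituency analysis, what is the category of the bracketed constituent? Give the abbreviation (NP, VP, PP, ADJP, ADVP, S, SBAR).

VP

"repaired" is the head of the bracketed span, so the span is a verb phrase: VP.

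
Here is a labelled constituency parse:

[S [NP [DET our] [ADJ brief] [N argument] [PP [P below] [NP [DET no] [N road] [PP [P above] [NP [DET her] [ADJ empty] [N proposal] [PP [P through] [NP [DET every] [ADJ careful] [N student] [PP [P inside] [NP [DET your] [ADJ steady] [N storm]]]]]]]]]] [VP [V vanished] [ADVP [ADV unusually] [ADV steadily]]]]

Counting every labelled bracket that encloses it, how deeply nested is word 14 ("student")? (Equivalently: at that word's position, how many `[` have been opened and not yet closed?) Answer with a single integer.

9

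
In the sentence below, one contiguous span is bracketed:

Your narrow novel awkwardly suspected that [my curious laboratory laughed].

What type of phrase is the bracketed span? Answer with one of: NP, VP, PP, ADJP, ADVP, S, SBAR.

S

The span is built around the head "laughed" — a clause (S).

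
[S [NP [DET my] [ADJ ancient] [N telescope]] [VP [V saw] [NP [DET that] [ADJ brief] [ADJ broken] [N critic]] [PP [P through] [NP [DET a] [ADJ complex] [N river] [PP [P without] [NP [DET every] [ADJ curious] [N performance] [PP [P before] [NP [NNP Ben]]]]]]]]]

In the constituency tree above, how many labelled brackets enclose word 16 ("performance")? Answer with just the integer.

7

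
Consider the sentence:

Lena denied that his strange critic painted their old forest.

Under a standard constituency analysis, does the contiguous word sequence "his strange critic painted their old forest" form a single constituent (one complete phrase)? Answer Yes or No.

Yes

The sequence corresponds to a single S node — the clause "his strange critic painted their old forest".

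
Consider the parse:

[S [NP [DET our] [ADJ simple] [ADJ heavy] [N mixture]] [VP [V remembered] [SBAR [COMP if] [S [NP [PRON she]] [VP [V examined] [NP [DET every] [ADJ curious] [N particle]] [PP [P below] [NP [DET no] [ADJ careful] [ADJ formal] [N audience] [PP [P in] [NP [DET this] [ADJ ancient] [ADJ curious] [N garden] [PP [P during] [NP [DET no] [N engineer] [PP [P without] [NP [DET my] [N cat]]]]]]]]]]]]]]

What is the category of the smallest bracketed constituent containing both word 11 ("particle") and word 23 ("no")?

Both words fall inside [VP examined every curious particle below no careful formal audience in this ancient curious garden during no engineer without my cat] (words 8–27), and no smaller constituent contains them both. Label: VP.

VP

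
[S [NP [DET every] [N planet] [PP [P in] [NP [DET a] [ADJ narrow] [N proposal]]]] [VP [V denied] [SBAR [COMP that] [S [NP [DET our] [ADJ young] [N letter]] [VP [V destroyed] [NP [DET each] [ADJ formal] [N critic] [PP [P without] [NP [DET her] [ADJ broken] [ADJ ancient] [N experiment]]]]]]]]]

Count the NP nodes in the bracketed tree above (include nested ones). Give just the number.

5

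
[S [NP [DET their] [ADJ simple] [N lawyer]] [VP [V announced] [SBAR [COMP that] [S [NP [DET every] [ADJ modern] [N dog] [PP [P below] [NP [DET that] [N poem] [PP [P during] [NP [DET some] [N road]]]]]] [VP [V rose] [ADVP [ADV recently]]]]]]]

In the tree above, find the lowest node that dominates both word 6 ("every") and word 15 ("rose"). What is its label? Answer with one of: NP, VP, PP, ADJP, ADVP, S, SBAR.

Both words fall inside [S every modern dog below that poem during some road rose recently] (words 6–16), and no smaller constituent contains them both. Label: S.

S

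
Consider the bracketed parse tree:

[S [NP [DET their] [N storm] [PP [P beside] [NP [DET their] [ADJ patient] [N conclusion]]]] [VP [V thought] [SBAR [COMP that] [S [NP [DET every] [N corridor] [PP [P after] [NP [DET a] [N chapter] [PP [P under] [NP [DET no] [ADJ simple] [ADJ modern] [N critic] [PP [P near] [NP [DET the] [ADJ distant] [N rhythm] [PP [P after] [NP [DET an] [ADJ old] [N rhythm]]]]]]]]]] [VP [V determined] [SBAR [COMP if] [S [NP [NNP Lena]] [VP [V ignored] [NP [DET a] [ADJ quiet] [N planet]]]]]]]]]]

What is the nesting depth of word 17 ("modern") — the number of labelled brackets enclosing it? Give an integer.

Path from the root down to the word: S → VP → SBAR → S → NP → PP → NP → PP → NP → ADJ. That is 10 enclosing brackets.

10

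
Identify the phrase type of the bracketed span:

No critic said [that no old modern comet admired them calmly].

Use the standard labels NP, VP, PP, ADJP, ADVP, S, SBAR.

SBAR

The span is built around the complementizer "that" — a subordinate clause (SBAR).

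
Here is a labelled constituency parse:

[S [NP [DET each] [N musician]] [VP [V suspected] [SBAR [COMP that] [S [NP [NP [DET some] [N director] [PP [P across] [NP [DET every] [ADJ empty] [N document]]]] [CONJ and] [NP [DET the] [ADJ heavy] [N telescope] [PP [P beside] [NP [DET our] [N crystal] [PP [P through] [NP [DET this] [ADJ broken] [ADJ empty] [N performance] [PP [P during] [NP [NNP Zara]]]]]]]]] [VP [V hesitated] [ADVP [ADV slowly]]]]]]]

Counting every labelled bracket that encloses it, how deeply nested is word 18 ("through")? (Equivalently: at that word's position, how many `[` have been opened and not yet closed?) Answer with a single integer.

10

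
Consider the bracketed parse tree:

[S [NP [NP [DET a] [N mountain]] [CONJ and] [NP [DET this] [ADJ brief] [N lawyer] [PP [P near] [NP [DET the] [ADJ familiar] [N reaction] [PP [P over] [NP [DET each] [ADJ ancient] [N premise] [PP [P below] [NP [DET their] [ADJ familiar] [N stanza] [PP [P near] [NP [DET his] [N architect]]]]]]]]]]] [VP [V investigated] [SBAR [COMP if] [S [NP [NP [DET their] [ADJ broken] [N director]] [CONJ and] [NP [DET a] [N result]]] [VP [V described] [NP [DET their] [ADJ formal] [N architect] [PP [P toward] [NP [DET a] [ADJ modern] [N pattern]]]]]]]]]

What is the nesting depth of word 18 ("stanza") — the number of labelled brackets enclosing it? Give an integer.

10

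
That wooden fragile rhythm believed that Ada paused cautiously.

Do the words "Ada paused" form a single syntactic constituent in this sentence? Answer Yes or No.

No

The smallest constituent containing the whole sequence is the clause [S Ada paused cautiously], but the sequence is only part of it — it straddles the boundary between noun phrase "Ada" and verb phrase "paused cautiously".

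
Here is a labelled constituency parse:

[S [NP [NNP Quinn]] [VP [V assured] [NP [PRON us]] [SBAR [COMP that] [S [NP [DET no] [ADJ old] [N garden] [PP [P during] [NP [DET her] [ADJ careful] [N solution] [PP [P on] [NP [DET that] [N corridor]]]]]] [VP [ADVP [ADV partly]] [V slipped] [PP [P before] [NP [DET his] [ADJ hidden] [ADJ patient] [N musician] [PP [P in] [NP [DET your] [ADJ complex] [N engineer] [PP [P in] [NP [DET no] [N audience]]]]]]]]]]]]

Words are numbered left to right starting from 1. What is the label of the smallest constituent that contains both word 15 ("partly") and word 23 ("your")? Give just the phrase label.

The smallest bracket enclosing both words is [VP partly slipped before his hidden patient musician in your complex engineer in no audience], so the label is VP.

VP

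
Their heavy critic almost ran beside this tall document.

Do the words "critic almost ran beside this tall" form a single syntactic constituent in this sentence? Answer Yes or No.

"critic" belongs to the noun phrase "their heavy critic" while "tall" belongs to the verb phrase "almost ran beside this tall document"; a span that runs across that boundary is not a single phrase.

No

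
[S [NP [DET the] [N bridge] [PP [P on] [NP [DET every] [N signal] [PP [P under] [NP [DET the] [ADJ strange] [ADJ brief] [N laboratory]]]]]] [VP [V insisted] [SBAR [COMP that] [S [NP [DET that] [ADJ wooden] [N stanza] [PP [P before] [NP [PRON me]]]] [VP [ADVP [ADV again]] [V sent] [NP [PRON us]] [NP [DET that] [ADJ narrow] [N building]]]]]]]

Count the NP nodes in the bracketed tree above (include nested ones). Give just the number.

The NP constituents are: [NP the bridge on every signal under the strange brief laboratory]; [NP every signal under the strange brief laboratory]; [NP the strange brief laboratory]; [NP that wooden stanza before me]; [NP me]; [NP us] …. Total: 7.

7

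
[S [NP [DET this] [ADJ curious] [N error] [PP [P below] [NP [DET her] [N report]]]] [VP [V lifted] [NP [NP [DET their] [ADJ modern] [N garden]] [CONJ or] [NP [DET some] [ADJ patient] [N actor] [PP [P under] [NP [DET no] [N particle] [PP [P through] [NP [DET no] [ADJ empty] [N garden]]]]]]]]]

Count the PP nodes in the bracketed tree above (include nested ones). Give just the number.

3

The PP constituents are: [PP below her report]; [PP under no particle through no empty garden]; [PP through no empty garden]. Total: 3.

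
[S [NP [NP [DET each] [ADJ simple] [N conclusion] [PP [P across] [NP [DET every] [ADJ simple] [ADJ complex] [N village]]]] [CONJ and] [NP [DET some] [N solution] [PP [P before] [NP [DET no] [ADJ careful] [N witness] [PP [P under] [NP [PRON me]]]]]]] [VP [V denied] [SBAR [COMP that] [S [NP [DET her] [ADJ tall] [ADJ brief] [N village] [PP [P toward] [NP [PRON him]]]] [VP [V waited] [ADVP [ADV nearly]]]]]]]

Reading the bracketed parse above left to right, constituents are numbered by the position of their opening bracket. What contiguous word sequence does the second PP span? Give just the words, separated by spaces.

before no careful witness under me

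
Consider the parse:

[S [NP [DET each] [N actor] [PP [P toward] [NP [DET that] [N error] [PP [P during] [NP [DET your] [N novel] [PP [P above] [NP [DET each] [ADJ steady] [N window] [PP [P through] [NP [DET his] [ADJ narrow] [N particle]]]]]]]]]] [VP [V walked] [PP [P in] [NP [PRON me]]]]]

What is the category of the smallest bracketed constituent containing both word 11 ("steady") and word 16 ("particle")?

Both words fall inside [NP each steady window through his narrow particle] (words 10–16), and no smaller constituent contains them both. Label: NP.

NP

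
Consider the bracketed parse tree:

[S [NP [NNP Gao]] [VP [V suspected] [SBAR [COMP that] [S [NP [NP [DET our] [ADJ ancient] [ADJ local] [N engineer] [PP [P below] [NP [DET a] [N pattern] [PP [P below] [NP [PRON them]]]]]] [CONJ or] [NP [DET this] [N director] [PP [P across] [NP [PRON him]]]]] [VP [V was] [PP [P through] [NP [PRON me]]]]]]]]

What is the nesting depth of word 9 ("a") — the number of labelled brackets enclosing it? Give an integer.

9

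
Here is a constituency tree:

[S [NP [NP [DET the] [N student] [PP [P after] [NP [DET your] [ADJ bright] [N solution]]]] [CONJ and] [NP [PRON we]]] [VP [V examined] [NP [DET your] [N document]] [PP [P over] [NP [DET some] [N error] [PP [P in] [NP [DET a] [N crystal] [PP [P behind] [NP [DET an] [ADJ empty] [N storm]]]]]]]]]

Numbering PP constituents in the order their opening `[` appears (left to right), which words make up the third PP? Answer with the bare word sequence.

in a crystal behind an empty storm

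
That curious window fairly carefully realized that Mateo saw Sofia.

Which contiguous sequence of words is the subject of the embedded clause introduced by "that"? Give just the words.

Mateo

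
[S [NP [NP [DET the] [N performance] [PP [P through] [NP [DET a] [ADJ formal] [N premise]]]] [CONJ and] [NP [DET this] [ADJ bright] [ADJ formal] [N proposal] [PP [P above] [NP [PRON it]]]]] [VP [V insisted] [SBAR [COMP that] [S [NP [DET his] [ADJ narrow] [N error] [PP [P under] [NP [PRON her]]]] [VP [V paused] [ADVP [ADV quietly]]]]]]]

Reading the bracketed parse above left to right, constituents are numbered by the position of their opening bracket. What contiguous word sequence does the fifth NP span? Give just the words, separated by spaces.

it

Opening `[NP` markers occur at word positions 1, 1, 4, 8, 13, 16, 20; the fifth of these opens the constituent [NP it].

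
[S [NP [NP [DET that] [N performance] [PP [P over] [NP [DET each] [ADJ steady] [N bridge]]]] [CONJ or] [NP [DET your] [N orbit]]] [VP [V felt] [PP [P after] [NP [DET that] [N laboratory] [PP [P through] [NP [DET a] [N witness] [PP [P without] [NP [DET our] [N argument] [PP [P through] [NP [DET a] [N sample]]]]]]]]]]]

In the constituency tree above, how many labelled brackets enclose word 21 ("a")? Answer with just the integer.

Counting open brackets not yet closed at "a": [S [VP [PP [NP [PP [NP [PP [NP [PP [NP [DET = 11.

11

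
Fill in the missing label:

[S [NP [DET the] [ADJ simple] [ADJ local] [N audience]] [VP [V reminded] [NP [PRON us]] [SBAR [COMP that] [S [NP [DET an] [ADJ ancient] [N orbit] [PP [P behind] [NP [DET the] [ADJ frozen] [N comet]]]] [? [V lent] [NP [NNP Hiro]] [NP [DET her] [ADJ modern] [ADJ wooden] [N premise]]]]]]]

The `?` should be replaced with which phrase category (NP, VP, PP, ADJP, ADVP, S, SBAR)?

The `?` node immediately contains: V 'lent', NP, NP. That is the internal structure of a verb phrase, so the label is VP.

VP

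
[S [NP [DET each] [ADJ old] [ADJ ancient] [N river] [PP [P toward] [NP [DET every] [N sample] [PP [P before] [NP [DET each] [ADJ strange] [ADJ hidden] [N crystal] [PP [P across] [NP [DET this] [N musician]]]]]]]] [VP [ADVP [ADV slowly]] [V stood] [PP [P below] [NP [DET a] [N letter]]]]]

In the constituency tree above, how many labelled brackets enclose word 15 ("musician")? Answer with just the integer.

9

Counting open brackets not yet closed at "musician": [S [NP [PP [NP [PP [NP [PP [NP [N = 9.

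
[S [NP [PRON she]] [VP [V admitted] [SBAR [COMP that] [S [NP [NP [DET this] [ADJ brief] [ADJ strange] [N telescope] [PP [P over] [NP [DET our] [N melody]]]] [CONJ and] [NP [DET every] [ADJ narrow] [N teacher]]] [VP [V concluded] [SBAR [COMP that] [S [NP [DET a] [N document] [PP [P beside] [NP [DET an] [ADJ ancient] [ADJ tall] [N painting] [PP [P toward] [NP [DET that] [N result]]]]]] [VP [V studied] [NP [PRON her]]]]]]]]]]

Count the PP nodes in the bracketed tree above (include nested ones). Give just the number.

Listing each PP by its span: [PP over our melody]; [PP beside an ancient tall painting toward that result]; [PP toward that result] — that makes 3.

3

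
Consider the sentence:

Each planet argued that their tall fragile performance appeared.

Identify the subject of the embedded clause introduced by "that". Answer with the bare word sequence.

The subject of the embedded clause introduced by "that" is the NP immediately before the verb "appeared": "their tall fragile performance".

their tall fragile performance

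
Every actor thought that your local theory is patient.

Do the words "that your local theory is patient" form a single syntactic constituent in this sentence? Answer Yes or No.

Yes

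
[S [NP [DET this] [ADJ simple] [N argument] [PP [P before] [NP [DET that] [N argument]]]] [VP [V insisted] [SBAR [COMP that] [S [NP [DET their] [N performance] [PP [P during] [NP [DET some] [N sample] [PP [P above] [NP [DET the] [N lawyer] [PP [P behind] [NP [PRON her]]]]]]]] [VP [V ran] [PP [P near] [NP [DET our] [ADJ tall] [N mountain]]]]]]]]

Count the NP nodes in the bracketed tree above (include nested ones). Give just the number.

7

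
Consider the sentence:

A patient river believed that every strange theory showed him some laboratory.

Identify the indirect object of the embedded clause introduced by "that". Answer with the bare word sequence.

him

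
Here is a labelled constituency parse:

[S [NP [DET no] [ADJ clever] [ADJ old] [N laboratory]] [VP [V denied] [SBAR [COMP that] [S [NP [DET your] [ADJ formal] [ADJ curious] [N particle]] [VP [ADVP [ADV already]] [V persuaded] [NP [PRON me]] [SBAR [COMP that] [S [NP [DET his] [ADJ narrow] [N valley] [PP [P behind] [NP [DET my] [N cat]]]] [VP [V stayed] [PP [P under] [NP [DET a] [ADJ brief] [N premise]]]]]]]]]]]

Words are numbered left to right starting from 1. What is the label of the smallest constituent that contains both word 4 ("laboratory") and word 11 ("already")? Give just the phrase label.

Word 4 lies under S → NP → N; word 11 lies under S → VP → SBAR → S → VP → ADVP → ADV. The lowest shared node is the S.

S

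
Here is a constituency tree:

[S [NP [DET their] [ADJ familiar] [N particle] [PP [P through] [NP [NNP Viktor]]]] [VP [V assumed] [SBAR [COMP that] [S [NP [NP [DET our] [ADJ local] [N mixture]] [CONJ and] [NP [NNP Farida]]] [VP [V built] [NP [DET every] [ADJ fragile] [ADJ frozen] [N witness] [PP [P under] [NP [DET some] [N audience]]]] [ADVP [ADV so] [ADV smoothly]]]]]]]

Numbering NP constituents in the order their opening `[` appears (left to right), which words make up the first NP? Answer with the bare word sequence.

In left-to-right order the NP constituents are "their familiar particle through Viktor"; "Viktor"; "our local mixture and Farida"; "our local mixture"; "Farida"; "every fragile frozen witness under some audience"; "some audience". Number 1 is "their familiar particle through Viktor".

their familiar particle through Viktor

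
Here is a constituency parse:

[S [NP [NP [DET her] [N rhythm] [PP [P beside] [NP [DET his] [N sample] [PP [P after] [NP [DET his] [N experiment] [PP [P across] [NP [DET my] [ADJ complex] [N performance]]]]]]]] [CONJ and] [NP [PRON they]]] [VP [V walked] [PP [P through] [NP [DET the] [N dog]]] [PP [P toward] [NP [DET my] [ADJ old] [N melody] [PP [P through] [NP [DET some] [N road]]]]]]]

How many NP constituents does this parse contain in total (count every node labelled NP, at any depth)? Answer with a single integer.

9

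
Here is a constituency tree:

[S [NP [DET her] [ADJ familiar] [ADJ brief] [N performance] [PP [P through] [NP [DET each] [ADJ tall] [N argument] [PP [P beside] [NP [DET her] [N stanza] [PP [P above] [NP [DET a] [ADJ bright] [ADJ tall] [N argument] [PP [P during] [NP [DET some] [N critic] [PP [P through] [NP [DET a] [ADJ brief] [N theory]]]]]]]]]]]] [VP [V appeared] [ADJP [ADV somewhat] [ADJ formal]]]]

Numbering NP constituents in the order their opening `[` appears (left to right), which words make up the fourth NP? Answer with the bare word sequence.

a bright tall argument during some critic through a brief theory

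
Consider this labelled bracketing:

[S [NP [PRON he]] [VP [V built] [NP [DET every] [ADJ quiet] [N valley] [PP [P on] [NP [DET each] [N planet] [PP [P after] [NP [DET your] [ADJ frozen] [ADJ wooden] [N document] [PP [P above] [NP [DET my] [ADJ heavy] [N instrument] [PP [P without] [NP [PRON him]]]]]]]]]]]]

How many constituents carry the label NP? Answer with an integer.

6

Scanning left to right, an opening `[NP` appears at word positions 1, 3, 7, 10, 15, 19 — 6 in total.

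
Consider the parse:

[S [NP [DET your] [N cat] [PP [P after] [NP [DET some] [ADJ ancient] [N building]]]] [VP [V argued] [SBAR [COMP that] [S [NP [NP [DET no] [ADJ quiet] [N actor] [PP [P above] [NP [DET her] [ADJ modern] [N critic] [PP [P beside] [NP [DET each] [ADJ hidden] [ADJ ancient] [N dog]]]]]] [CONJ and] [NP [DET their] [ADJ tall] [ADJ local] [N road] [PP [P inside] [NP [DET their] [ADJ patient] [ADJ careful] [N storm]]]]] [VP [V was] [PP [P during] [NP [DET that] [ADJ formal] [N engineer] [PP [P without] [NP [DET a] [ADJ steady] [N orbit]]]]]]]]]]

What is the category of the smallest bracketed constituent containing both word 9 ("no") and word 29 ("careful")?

NP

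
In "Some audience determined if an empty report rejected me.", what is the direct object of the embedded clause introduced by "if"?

me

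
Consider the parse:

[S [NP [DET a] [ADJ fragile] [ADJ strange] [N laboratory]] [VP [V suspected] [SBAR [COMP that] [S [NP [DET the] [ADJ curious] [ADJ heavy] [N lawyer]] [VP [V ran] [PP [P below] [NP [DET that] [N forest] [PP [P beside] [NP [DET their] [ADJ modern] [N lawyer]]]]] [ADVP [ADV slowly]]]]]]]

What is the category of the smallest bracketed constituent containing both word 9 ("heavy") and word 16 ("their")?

S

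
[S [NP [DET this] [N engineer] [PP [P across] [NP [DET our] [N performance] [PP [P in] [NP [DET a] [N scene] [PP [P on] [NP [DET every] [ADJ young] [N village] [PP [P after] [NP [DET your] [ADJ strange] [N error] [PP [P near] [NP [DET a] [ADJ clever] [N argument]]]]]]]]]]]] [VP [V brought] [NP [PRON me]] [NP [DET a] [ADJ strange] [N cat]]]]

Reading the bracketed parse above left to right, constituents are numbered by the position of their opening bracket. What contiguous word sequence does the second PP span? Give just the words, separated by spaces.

in a scene on every young village after your strange error near a clever argument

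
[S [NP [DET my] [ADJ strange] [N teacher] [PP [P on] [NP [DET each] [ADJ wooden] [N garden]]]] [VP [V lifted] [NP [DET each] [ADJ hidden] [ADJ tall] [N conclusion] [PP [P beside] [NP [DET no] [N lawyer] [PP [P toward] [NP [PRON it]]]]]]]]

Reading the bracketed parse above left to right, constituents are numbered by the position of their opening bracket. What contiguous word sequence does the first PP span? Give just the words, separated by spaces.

on each wooden garden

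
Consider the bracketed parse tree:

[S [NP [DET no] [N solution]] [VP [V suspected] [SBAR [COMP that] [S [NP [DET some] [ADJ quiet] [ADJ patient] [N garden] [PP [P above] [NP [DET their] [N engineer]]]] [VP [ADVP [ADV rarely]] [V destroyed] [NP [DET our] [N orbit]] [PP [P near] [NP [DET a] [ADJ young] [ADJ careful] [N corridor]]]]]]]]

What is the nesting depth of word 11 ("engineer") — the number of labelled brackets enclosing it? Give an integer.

8

Counting open brackets not yet closed at "engineer": [S [VP [SBAR [S [NP [PP [NP [N = 8.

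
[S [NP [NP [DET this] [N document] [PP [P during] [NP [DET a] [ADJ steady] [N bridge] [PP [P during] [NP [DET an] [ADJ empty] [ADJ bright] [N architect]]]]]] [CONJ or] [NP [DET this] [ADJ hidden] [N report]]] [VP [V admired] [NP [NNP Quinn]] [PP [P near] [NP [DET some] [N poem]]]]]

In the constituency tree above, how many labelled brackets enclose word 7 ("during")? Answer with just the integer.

Path from the root down to the word: S → NP → NP → PP → NP → PP → P. That is 7 enclosing brackets.

7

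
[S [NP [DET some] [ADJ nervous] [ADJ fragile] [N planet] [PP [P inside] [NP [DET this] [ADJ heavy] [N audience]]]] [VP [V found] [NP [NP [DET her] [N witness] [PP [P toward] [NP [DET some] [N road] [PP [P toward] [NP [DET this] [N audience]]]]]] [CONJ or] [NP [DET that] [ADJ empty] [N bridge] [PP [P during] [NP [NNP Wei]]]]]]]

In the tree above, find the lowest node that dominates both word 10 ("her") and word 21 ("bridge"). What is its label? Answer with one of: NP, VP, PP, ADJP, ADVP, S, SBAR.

Word 10 lies under S → VP → NP → NP → DET; word 21 lies under S → VP → NP → NP → N. The lowest shared node is the NP.

NP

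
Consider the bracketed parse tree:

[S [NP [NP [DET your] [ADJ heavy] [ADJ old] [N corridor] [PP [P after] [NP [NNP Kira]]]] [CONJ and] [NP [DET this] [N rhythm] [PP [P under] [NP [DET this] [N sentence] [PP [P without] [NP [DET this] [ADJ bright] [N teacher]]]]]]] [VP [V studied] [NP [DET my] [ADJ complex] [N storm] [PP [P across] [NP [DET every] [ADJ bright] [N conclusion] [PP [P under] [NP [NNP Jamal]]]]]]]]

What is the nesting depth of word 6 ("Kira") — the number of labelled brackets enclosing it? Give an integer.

6

Counting open brackets not yet closed at "Kira": [S [NP [NP [PP [NP [NNP = 6.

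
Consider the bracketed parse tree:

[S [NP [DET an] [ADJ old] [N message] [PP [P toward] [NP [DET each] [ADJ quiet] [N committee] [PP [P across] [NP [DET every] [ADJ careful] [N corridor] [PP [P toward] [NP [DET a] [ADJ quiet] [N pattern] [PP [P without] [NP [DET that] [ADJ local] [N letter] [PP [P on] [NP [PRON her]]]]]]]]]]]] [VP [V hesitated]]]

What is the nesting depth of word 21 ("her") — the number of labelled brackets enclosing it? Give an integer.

13

Counting open brackets not yet closed at "her": [S [NP [PP [NP [PP [NP [PP [NP [PP [NP [PP [NP [PRON = 13.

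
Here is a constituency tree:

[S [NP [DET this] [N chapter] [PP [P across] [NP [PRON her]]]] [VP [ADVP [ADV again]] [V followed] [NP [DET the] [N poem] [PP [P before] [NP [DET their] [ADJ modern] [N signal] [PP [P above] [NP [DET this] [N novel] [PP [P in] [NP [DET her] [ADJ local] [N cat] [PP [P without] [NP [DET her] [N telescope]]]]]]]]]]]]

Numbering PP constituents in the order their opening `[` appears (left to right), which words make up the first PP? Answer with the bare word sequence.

Opening `[PP` markers occur at word positions 3, 9, 13, 16, 20; the first of these opens the constituent [PP across her].

across her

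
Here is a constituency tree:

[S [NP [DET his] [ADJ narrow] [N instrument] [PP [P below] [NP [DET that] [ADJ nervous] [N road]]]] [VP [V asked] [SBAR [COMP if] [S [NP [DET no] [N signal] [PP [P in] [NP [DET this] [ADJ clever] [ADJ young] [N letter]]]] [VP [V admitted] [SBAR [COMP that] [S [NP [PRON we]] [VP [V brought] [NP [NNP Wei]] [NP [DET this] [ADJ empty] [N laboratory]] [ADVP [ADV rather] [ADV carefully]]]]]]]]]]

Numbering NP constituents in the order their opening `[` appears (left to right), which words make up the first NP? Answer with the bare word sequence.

his narrow instrument below that nervous road

The NP opening brackets appear, in order, over: "his narrow instrument below that nervous road"; "that nervous road"; "no signal in this clever young letter"; "this clever young letter"; "we"; "Wei"; "this empty laboratory". The first one spans "his narrow instrument below that nervous road".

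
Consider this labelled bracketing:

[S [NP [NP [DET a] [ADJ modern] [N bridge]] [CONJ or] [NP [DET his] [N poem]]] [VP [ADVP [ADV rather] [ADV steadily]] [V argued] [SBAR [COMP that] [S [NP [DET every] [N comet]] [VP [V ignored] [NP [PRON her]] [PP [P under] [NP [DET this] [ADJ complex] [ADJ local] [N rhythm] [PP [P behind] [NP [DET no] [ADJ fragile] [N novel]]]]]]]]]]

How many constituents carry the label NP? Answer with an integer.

Scanning left to right, an opening `[NP` appears at word positions 1, 1, 5, 11, 14, 16, 21 — 7 in total.

7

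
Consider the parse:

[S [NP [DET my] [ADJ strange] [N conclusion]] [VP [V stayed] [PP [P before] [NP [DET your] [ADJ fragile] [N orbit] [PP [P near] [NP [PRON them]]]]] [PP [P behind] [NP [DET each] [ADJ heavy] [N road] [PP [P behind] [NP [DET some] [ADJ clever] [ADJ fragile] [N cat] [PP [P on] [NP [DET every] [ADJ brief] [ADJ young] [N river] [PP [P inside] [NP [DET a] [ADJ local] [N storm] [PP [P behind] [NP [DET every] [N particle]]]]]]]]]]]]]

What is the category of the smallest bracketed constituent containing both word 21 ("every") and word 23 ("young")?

NP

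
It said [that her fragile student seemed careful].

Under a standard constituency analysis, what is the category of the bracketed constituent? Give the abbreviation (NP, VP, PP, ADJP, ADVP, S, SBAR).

SBAR

The bracketed span "that her fragile student seemed careful" is headed by "that", making it a subordinate clause (SBAR).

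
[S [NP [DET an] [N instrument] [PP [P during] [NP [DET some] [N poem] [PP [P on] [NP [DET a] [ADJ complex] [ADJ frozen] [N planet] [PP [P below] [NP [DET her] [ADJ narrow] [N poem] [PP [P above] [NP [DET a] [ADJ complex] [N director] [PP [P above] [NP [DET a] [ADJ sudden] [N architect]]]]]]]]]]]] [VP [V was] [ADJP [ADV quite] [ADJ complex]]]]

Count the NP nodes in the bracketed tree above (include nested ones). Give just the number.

The NP constituents are: [NP an instrument during some poem on a complex frozen planet below her narrow poem above a complex director above a sudden architect]; [NP some poem on a complex frozen planet below her narrow poem above a complex director above a sudden architect]; [NP a complex frozen planet below her narrow poem above a complex director above a sudden architect]; [NP her narrow poem above a complex director above a sudden architect]; [NP a complex director above a sudden architect]; [NP a sudden architect]. Total: 6.

6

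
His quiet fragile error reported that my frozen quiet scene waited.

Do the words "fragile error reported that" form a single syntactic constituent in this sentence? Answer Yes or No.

The sequence begins inside the noun phrase "his quiet fragile error" and ends inside the verb phrase "reported that my frozen quiet scene waited"; it crosses a phrase boundary, so no single node in the tree spans exactly those words.

No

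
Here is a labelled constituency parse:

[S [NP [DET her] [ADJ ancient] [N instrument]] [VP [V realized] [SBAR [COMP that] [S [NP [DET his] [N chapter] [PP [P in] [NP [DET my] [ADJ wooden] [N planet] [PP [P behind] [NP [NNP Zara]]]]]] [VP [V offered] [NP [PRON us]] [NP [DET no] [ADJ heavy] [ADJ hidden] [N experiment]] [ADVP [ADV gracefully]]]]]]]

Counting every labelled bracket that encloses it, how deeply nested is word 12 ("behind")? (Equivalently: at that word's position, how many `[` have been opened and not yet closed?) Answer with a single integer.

Path from the root down to the word: S → VP → SBAR → S → NP → PP → NP → PP → P. That is 9 enclosing brackets.

9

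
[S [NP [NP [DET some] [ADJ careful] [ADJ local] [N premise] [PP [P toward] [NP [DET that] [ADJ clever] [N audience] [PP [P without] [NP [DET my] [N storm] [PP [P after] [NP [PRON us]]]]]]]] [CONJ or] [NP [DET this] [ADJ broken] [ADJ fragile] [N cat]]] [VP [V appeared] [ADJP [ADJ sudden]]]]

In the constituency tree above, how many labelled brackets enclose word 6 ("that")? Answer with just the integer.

Counting open brackets not yet closed at "that": [S [NP [NP [PP [NP [DET = 6.

6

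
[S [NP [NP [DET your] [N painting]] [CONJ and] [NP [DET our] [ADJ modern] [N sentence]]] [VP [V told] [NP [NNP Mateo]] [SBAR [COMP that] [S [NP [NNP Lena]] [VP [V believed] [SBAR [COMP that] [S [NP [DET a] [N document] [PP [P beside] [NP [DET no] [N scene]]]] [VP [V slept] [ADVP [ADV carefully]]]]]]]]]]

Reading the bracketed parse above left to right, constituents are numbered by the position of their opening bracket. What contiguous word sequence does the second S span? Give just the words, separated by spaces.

Opening `[S` markers occur at word positions 1, 10, 13; the second of these opens the constituent [S Lena believed that a document beside no scene slept carefully].

Lena believed that a document beside no scene slept carefully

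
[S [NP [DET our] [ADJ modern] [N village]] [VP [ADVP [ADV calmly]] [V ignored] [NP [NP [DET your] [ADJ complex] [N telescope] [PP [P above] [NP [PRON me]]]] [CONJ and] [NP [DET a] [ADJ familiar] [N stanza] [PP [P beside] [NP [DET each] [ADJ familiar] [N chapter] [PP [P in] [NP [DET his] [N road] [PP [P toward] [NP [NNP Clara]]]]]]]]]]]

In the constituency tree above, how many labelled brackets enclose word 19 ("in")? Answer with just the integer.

8

Counting open brackets not yet closed at "in": [S [VP [NP [NP [PP [NP [PP [P = 8.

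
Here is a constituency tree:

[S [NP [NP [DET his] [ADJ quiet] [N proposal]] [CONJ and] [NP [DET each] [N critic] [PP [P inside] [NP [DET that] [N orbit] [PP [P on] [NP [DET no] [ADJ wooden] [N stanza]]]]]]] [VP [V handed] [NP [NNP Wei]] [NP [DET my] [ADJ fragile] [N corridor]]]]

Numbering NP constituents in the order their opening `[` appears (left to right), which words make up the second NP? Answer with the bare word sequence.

In left-to-right order the NP constituents are "his quiet proposal and each critic inside that orbit on no wooden stanza"; "his quiet proposal"; "each critic inside that orbit on no wooden stanza"; "that orbit on no wooden stanza"; "no wooden stanza"; "Wei"; "my fragile corridor". Number 2 is "his quiet proposal".

his quiet proposal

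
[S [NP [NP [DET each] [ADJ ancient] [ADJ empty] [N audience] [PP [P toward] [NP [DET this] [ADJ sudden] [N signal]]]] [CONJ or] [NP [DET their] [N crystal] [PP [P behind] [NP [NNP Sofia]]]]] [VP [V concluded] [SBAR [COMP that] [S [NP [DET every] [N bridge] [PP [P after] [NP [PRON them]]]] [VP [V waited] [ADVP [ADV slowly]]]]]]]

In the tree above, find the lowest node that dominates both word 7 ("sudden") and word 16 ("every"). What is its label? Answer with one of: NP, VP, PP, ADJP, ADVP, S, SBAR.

Word 7 lies under S → NP → NP → PP → NP → ADJ; word 16 lies under S → VP → SBAR → S → NP → DET. The lowest shared node is the S.

S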